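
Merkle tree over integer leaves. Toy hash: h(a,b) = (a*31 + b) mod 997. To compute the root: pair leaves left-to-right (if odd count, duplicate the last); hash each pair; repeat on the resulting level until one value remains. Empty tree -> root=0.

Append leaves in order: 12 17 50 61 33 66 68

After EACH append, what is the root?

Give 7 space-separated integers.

Answer: 12 389 698 709 936 995 88

Derivation:
After append 12 (leaves=[12]):
  L0: [12]
  root=12
After append 17 (leaves=[12, 17]):
  L0: [12, 17]
  L1: h(12,17)=(12*31+17)%997=389 -> [389]
  root=389
After append 50 (leaves=[12, 17, 50]):
  L0: [12, 17, 50]
  L1: h(12,17)=(12*31+17)%997=389 h(50,50)=(50*31+50)%997=603 -> [389, 603]
  L2: h(389,603)=(389*31+603)%997=698 -> [698]
  root=698
After append 61 (leaves=[12, 17, 50, 61]):
  L0: [12, 17, 50, 61]
  L1: h(12,17)=(12*31+17)%997=389 h(50,61)=(50*31+61)%997=614 -> [389, 614]
  L2: h(389,614)=(389*31+614)%997=709 -> [709]
  root=709
After append 33 (leaves=[12, 17, 50, 61, 33]):
  L0: [12, 17, 50, 61, 33]
  L1: h(12,17)=(12*31+17)%997=389 h(50,61)=(50*31+61)%997=614 h(33,33)=(33*31+33)%997=59 -> [389, 614, 59]
  L2: h(389,614)=(389*31+614)%997=709 h(59,59)=(59*31+59)%997=891 -> [709, 891]
  L3: h(709,891)=(709*31+891)%997=936 -> [936]
  root=936
After append 66 (leaves=[12, 17, 50, 61, 33, 66]):
  L0: [12, 17, 50, 61, 33, 66]
  L1: h(12,17)=(12*31+17)%997=389 h(50,61)=(50*31+61)%997=614 h(33,66)=(33*31+66)%997=92 -> [389, 614, 92]
  L2: h(389,614)=(389*31+614)%997=709 h(92,92)=(92*31+92)%997=950 -> [709, 950]
  L3: h(709,950)=(709*31+950)%997=995 -> [995]
  root=995
After append 68 (leaves=[12, 17, 50, 61, 33, 66, 68]):
  L0: [12, 17, 50, 61, 33, 66, 68]
  L1: h(12,17)=(12*31+17)%997=389 h(50,61)=(50*31+61)%997=614 h(33,66)=(33*31+66)%997=92 h(68,68)=(68*31+68)%997=182 -> [389, 614, 92, 182]
  L2: h(389,614)=(389*31+614)%997=709 h(92,182)=(92*31+182)%997=43 -> [709, 43]
  L3: h(709,43)=(709*31+43)%997=88 -> [88]
  root=88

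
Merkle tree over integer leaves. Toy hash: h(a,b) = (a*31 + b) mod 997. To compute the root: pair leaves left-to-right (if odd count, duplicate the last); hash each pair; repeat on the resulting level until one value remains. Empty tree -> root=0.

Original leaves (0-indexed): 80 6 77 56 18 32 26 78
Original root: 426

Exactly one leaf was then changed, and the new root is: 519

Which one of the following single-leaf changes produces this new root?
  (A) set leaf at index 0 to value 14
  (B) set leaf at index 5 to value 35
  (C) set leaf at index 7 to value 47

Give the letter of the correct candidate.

Answer: B

Derivation:
Original leaves: [80, 6, 77, 56, 18, 32, 26, 78]
Target new root: 519
Try each candidate change and compute the resulting root:
Candidate A: set leaf[0] = 14 -> leaves = [14, 6, 77, 56, 18, 32, 26, 78]
  L0: [14, 6, 77, 56, 18, 32, 26, 78]
  L1: h(14,6)=(14*31+6)%997=440 h(77,56)=(77*31+56)%997=449 h(18,32)=(18*31+32)%997=590 h(26,78)=(26*31+78)%997=884 -> [440, 449, 590, 884]
  L2: h(440,449)=(440*31+449)%997=131 h(590,884)=(590*31+884)%997=231 -> [131, 231]
  L3: h(131,231)=(131*31+231)%997=304 -> [304]
  root = 304 != target 519
Candidate B: set leaf[5] = 35 -> leaves = [80, 6, 77, 56, 18, 35, 26, 78]
  L0: [80, 6, 77, 56, 18, 35, 26, 78]
  L1: h(80,6)=(80*31+6)%997=492 h(77,56)=(77*31+56)%997=449 h(18,35)=(18*31+35)%997=593 h(26,78)=(26*31+78)%997=884 -> [492, 449, 593, 884]
  L2: h(492,449)=(492*31+449)%997=746 h(593,884)=(593*31+884)%997=324 -> [746, 324]
  L3: h(746,324)=(746*31+324)%997=519 -> [519]
  root = 519 == target 519  ** MATCH **
Candidate C: set leaf[7] = 47 -> leaves = [80, 6, 77, 56, 18, 32, 26, 47]
  L0: [80, 6, 77, 56, 18, 32, 26, 47]
  L1: h(80,6)=(80*31+6)%997=492 h(77,56)=(77*31+56)%997=449 h(18,32)=(18*31+32)%997=590 h(26,47)=(26*31+47)%997=853 -> [492, 449, 590, 853]
  L2: h(492,449)=(492*31+449)%997=746 h(590,853)=(590*31+853)%997=200 -> [746, 200]
  L3: h(746,200)=(746*31+200)%997=395 -> [395]
  root = 395 != target 519
Candidate B produces the target root.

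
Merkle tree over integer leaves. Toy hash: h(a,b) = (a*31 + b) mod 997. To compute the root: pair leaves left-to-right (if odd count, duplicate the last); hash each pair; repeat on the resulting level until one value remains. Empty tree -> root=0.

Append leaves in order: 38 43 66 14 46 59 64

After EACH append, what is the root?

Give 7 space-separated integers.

After append 38 (leaves=[38]):
  L0: [38]
  root=38
After append 43 (leaves=[38, 43]):
  L0: [38, 43]
  L1: h(38,43)=(38*31+43)%997=224 -> [224]
  root=224
After append 66 (leaves=[38, 43, 66]):
  L0: [38, 43, 66]
  L1: h(38,43)=(38*31+43)%997=224 h(66,66)=(66*31+66)%997=118 -> [224, 118]
  L2: h(224,118)=(224*31+118)%997=83 -> [83]
  root=83
After append 14 (leaves=[38, 43, 66, 14]):
  L0: [38, 43, 66, 14]
  L1: h(38,43)=(38*31+43)%997=224 h(66,14)=(66*31+14)%997=66 -> [224, 66]
  L2: h(224,66)=(224*31+66)%997=31 -> [31]
  root=31
After append 46 (leaves=[38, 43, 66, 14, 46]):
  L0: [38, 43, 66, 14, 46]
  L1: h(38,43)=(38*31+43)%997=224 h(66,14)=(66*31+14)%997=66 h(46,46)=(46*31+46)%997=475 -> [224, 66, 475]
  L2: h(224,66)=(224*31+66)%997=31 h(475,475)=(475*31+475)%997=245 -> [31, 245]
  L3: h(31,245)=(31*31+245)%997=209 -> [209]
  root=209
After append 59 (leaves=[38, 43, 66, 14, 46, 59]):
  L0: [38, 43, 66, 14, 46, 59]
  L1: h(38,43)=(38*31+43)%997=224 h(66,14)=(66*31+14)%997=66 h(46,59)=(46*31+59)%997=488 -> [224, 66, 488]
  L2: h(224,66)=(224*31+66)%997=31 h(488,488)=(488*31+488)%997=661 -> [31, 661]
  L3: h(31,661)=(31*31+661)%997=625 -> [625]
  root=625
After append 64 (leaves=[38, 43, 66, 14, 46, 59, 64]):
  L0: [38, 43, 66, 14, 46, 59, 64]
  L1: h(38,43)=(38*31+43)%997=224 h(66,14)=(66*31+14)%997=66 h(46,59)=(46*31+59)%997=488 h(64,64)=(64*31+64)%997=54 -> [224, 66, 488, 54]
  L2: h(224,66)=(224*31+66)%997=31 h(488,54)=(488*31+54)%997=227 -> [31, 227]
  L3: h(31,227)=(31*31+227)%997=191 -> [191]
  root=191

Answer: 38 224 83 31 209 625 191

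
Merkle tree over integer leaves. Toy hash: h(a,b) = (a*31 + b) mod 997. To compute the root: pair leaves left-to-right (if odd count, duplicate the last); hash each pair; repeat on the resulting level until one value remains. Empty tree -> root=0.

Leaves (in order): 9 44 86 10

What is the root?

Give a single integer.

Answer: 725

Derivation:
L0: [9, 44, 86, 10]
L1: h(9,44)=(9*31+44)%997=323 h(86,10)=(86*31+10)%997=682 -> [323, 682]
L2: h(323,682)=(323*31+682)%997=725 -> [725]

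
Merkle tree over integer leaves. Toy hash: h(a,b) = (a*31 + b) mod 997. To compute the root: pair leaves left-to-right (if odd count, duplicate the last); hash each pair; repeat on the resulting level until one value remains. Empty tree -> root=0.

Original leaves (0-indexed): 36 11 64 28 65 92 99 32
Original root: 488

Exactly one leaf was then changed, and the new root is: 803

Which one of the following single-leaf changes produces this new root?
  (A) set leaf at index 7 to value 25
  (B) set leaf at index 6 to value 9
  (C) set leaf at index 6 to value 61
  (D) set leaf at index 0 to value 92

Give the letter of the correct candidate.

Answer: D

Derivation:
Original leaves: [36, 11, 64, 28, 65, 92, 99, 32]
Target new root: 803
Try each candidate change and compute the resulting root:
Candidate A: set leaf[7] = 25 -> leaves = [36, 11, 64, 28, 65, 92, 99, 25]
  L0: [36, 11, 64, 28, 65, 92, 99, 25]
  L1: h(36,11)=(36*31+11)%997=130 h(64,28)=(64*31+28)%997=18 h(65,92)=(65*31+92)%997=113 h(99,25)=(99*31+25)%997=103 -> [130, 18, 113, 103]
  L2: h(130,18)=(130*31+18)%997=60 h(113,103)=(113*31+103)%997=615 -> [60, 615]
  L3: h(60,615)=(60*31+615)%997=481 -> [481]
  root = 481 != target 803
Candidate B: set leaf[6] = 9 -> leaves = [36, 11, 64, 28, 65, 92, 9, 32]
  L0: [36, 11, 64, 28, 65, 92, 9, 32]
  L1: h(36,11)=(36*31+11)%997=130 h(64,28)=(64*31+28)%997=18 h(65,92)=(65*31+92)%997=113 h(9,32)=(9*31+32)%997=311 -> [130, 18, 113, 311]
  L2: h(130,18)=(130*31+18)%997=60 h(113,311)=(113*31+311)%997=823 -> [60, 823]
  L3: h(60,823)=(60*31+823)%997=689 -> [689]
  root = 689 != target 803
Candidate C: set leaf[6] = 61 -> leaves = [36, 11, 64, 28, 65, 92, 61, 32]
  L0: [36, 11, 64, 28, 65, 92, 61, 32]
  L1: h(36,11)=(36*31+11)%997=130 h(64,28)=(64*31+28)%997=18 h(65,92)=(65*31+92)%997=113 h(61,32)=(61*31+32)%997=926 -> [130, 18, 113, 926]
  L2: h(130,18)=(130*31+18)%997=60 h(113,926)=(113*31+926)%997=441 -> [60, 441]
  L3: h(60,441)=(60*31+441)%997=307 -> [307]
  root = 307 != target 803
Candidate D: set leaf[0] = 92 -> leaves = [92, 11, 64, 28, 65, 92, 99, 32]
  L0: [92, 11, 64, 28, 65, 92, 99, 32]
  L1: h(92,11)=(92*31+11)%997=869 h(64,28)=(64*31+28)%997=18 h(65,92)=(65*31+92)%997=113 h(99,32)=(99*31+32)%997=110 -> [869, 18, 113, 110]
  L2: h(869,18)=(869*31+18)%997=38 h(113,110)=(113*31+110)%997=622 -> [38, 622]
  L3: h(38,622)=(38*31+622)%997=803 -> [803]
  root = 803 == target 803  ** MATCH **
Candidate D produces the target root.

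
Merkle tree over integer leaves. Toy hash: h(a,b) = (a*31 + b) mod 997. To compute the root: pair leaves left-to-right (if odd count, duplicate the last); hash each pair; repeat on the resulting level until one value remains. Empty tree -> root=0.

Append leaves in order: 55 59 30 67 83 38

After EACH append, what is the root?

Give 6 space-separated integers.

After append 55 (leaves=[55]):
  L0: [55]
  root=55
After append 59 (leaves=[55, 59]):
  L0: [55, 59]
  L1: h(55,59)=(55*31+59)%997=767 -> [767]
  root=767
After append 30 (leaves=[55, 59, 30]):
  L0: [55, 59, 30]
  L1: h(55,59)=(55*31+59)%997=767 h(30,30)=(30*31+30)%997=960 -> [767, 960]
  L2: h(767,960)=(767*31+960)%997=809 -> [809]
  root=809
After append 67 (leaves=[55, 59, 30, 67]):
  L0: [55, 59, 30, 67]
  L1: h(55,59)=(55*31+59)%997=767 h(30,67)=(30*31+67)%997=0 -> [767, 0]
  L2: h(767,0)=(767*31+0)%997=846 -> [846]
  root=846
After append 83 (leaves=[55, 59, 30, 67, 83]):
  L0: [55, 59, 30, 67, 83]
  L1: h(55,59)=(55*31+59)%997=767 h(30,67)=(30*31+67)%997=0 h(83,83)=(83*31+83)%997=662 -> [767, 0, 662]
  L2: h(767,0)=(767*31+0)%997=846 h(662,662)=(662*31+662)%997=247 -> [846, 247]
  L3: h(846,247)=(846*31+247)%997=551 -> [551]
  root=551
After append 38 (leaves=[55, 59, 30, 67, 83, 38]):
  L0: [55, 59, 30, 67, 83, 38]
  L1: h(55,59)=(55*31+59)%997=767 h(30,67)=(30*31+67)%997=0 h(83,38)=(83*31+38)%997=617 -> [767, 0, 617]
  L2: h(767,0)=(767*31+0)%997=846 h(617,617)=(617*31+617)%997=801 -> [846, 801]
  L3: h(846,801)=(846*31+801)%997=108 -> [108]
  root=108

Answer: 55 767 809 846 551 108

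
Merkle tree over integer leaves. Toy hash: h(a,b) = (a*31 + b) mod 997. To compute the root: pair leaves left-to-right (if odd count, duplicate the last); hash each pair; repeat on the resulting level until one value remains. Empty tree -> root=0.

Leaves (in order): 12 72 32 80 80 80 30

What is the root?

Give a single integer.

Answer: 859

Derivation:
L0: [12, 72, 32, 80, 80, 80, 30]
L1: h(12,72)=(12*31+72)%997=444 h(32,80)=(32*31+80)%997=75 h(80,80)=(80*31+80)%997=566 h(30,30)=(30*31+30)%997=960 -> [444, 75, 566, 960]
L2: h(444,75)=(444*31+75)%997=878 h(566,960)=(566*31+960)%997=560 -> [878, 560]
L3: h(878,560)=(878*31+560)%997=859 -> [859]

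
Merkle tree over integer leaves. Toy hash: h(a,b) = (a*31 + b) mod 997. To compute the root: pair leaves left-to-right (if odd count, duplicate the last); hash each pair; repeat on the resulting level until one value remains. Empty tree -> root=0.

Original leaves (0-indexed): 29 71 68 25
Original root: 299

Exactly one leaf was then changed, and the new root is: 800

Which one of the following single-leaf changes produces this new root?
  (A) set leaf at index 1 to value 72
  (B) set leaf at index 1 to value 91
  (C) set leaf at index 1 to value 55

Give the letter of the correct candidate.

Original leaves: [29, 71, 68, 25]
Target new root: 800
Try each candidate change and compute the resulting root:
Candidate A: set leaf[1] = 72 -> leaves = [29, 72, 68, 25]
  L0: [29, 72, 68, 25]
  L1: h(29,72)=(29*31+72)%997=971 h(68,25)=(68*31+25)%997=139 -> [971, 139]
  L2: h(971,139)=(971*31+139)%997=330 -> [330]
  root = 330 != target 800
Candidate B: set leaf[1] = 91 -> leaves = [29, 91, 68, 25]
  L0: [29, 91, 68, 25]
  L1: h(29,91)=(29*31+91)%997=990 h(68,25)=(68*31+25)%997=139 -> [990, 139]
  L2: h(990,139)=(990*31+139)%997=919 -> [919]
  root = 919 != target 800
Candidate C: set leaf[1] = 55 -> leaves = [29, 55, 68, 25]
  L0: [29, 55, 68, 25]
  L1: h(29,55)=(29*31+55)%997=954 h(68,25)=(68*31+25)%997=139 -> [954, 139]
  L2: h(954,139)=(954*31+139)%997=800 -> [800]
  root = 800 == target 800  ** MATCH **
Candidate C produces the target root.

Answer: C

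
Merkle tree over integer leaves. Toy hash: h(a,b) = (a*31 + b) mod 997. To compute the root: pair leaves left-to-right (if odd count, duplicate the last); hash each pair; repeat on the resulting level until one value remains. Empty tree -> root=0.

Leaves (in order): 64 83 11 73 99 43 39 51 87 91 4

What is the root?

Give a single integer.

L0: [64, 83, 11, 73, 99, 43, 39, 51, 87, 91, 4]
L1: h(64,83)=(64*31+83)%997=73 h(11,73)=(11*31+73)%997=414 h(99,43)=(99*31+43)%997=121 h(39,51)=(39*31+51)%997=263 h(87,91)=(87*31+91)%997=794 h(4,4)=(4*31+4)%997=128 -> [73, 414, 121, 263, 794, 128]
L2: h(73,414)=(73*31+414)%997=683 h(121,263)=(121*31+263)%997=26 h(794,128)=(794*31+128)%997=814 -> [683, 26, 814]
L3: h(683,26)=(683*31+26)%997=262 h(814,814)=(814*31+814)%997=126 -> [262, 126]
L4: h(262,126)=(262*31+126)%997=272 -> [272]

Answer: 272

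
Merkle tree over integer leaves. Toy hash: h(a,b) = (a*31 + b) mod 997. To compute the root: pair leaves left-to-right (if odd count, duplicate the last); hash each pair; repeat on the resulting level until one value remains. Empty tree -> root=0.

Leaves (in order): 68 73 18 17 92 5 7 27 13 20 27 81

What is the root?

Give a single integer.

Answer: 684

Derivation:
L0: [68, 73, 18, 17, 92, 5, 7, 27, 13, 20, 27, 81]
L1: h(68,73)=(68*31+73)%997=187 h(18,17)=(18*31+17)%997=575 h(92,5)=(92*31+5)%997=863 h(7,27)=(7*31+27)%997=244 h(13,20)=(13*31+20)%997=423 h(27,81)=(27*31+81)%997=918 -> [187, 575, 863, 244, 423, 918]
L2: h(187,575)=(187*31+575)%997=390 h(863,244)=(863*31+244)%997=78 h(423,918)=(423*31+918)%997=73 -> [390, 78, 73]
L3: h(390,78)=(390*31+78)%997=204 h(73,73)=(73*31+73)%997=342 -> [204, 342]
L4: h(204,342)=(204*31+342)%997=684 -> [684]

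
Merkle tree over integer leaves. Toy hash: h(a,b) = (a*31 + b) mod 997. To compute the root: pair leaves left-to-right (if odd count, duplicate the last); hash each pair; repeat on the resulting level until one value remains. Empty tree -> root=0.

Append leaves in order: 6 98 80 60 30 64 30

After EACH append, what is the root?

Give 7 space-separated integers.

Answer: 6 284 397 377 533 624 590

Derivation:
After append 6 (leaves=[6]):
  L0: [6]
  root=6
After append 98 (leaves=[6, 98]):
  L0: [6, 98]
  L1: h(6,98)=(6*31+98)%997=284 -> [284]
  root=284
After append 80 (leaves=[6, 98, 80]):
  L0: [6, 98, 80]
  L1: h(6,98)=(6*31+98)%997=284 h(80,80)=(80*31+80)%997=566 -> [284, 566]
  L2: h(284,566)=(284*31+566)%997=397 -> [397]
  root=397
After append 60 (leaves=[6, 98, 80, 60]):
  L0: [6, 98, 80, 60]
  L1: h(6,98)=(6*31+98)%997=284 h(80,60)=(80*31+60)%997=546 -> [284, 546]
  L2: h(284,546)=(284*31+546)%997=377 -> [377]
  root=377
After append 30 (leaves=[6, 98, 80, 60, 30]):
  L0: [6, 98, 80, 60, 30]
  L1: h(6,98)=(6*31+98)%997=284 h(80,60)=(80*31+60)%997=546 h(30,30)=(30*31+30)%997=960 -> [284, 546, 960]
  L2: h(284,546)=(284*31+546)%997=377 h(960,960)=(960*31+960)%997=810 -> [377, 810]
  L3: h(377,810)=(377*31+810)%997=533 -> [533]
  root=533
After append 64 (leaves=[6, 98, 80, 60, 30, 64]):
  L0: [6, 98, 80, 60, 30, 64]
  L1: h(6,98)=(6*31+98)%997=284 h(80,60)=(80*31+60)%997=546 h(30,64)=(30*31+64)%997=994 -> [284, 546, 994]
  L2: h(284,546)=(284*31+546)%997=377 h(994,994)=(994*31+994)%997=901 -> [377, 901]
  L3: h(377,901)=(377*31+901)%997=624 -> [624]
  root=624
After append 30 (leaves=[6, 98, 80, 60, 30, 64, 30]):
  L0: [6, 98, 80, 60, 30, 64, 30]
  L1: h(6,98)=(6*31+98)%997=284 h(80,60)=(80*31+60)%997=546 h(30,64)=(30*31+64)%997=994 h(30,30)=(30*31+30)%997=960 -> [284, 546, 994, 960]
  L2: h(284,546)=(284*31+546)%997=377 h(994,960)=(994*31+960)%997=867 -> [377, 867]
  L3: h(377,867)=(377*31+867)%997=590 -> [590]
  root=590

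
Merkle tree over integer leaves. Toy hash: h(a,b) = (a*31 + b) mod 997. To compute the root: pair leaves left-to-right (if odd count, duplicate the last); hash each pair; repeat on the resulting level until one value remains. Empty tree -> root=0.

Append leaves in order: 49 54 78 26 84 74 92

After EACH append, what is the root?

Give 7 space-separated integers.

Answer: 49 576 412 360 467 147 413

Derivation:
After append 49 (leaves=[49]):
  L0: [49]
  root=49
After append 54 (leaves=[49, 54]):
  L0: [49, 54]
  L1: h(49,54)=(49*31+54)%997=576 -> [576]
  root=576
After append 78 (leaves=[49, 54, 78]):
  L0: [49, 54, 78]
  L1: h(49,54)=(49*31+54)%997=576 h(78,78)=(78*31+78)%997=502 -> [576, 502]
  L2: h(576,502)=(576*31+502)%997=412 -> [412]
  root=412
After append 26 (leaves=[49, 54, 78, 26]):
  L0: [49, 54, 78, 26]
  L1: h(49,54)=(49*31+54)%997=576 h(78,26)=(78*31+26)%997=450 -> [576, 450]
  L2: h(576,450)=(576*31+450)%997=360 -> [360]
  root=360
After append 84 (leaves=[49, 54, 78, 26, 84]):
  L0: [49, 54, 78, 26, 84]
  L1: h(49,54)=(49*31+54)%997=576 h(78,26)=(78*31+26)%997=450 h(84,84)=(84*31+84)%997=694 -> [576, 450, 694]
  L2: h(576,450)=(576*31+450)%997=360 h(694,694)=(694*31+694)%997=274 -> [360, 274]
  L3: h(360,274)=(360*31+274)%997=467 -> [467]
  root=467
After append 74 (leaves=[49, 54, 78, 26, 84, 74]):
  L0: [49, 54, 78, 26, 84, 74]
  L1: h(49,54)=(49*31+54)%997=576 h(78,26)=(78*31+26)%997=450 h(84,74)=(84*31+74)%997=684 -> [576, 450, 684]
  L2: h(576,450)=(576*31+450)%997=360 h(684,684)=(684*31+684)%997=951 -> [360, 951]
  L3: h(360,951)=(360*31+951)%997=147 -> [147]
  root=147
After append 92 (leaves=[49, 54, 78, 26, 84, 74, 92]):
  L0: [49, 54, 78, 26, 84, 74, 92]
  L1: h(49,54)=(49*31+54)%997=576 h(78,26)=(78*31+26)%997=450 h(84,74)=(84*31+74)%997=684 h(92,92)=(92*31+92)%997=950 -> [576, 450, 684, 950]
  L2: h(576,450)=(576*31+450)%997=360 h(684,950)=(684*31+950)%997=220 -> [360, 220]
  L3: h(360,220)=(360*31+220)%997=413 -> [413]
  root=413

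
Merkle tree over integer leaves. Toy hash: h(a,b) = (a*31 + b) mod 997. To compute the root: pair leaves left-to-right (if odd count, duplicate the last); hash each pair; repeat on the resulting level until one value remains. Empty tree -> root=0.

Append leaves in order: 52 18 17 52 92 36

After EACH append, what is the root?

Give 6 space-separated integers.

Answer: 52 633 227 262 636 838

Derivation:
After append 52 (leaves=[52]):
  L0: [52]
  root=52
After append 18 (leaves=[52, 18]):
  L0: [52, 18]
  L1: h(52,18)=(52*31+18)%997=633 -> [633]
  root=633
After append 17 (leaves=[52, 18, 17]):
  L0: [52, 18, 17]
  L1: h(52,18)=(52*31+18)%997=633 h(17,17)=(17*31+17)%997=544 -> [633, 544]
  L2: h(633,544)=(633*31+544)%997=227 -> [227]
  root=227
After append 52 (leaves=[52, 18, 17, 52]):
  L0: [52, 18, 17, 52]
  L1: h(52,18)=(52*31+18)%997=633 h(17,52)=(17*31+52)%997=579 -> [633, 579]
  L2: h(633,579)=(633*31+579)%997=262 -> [262]
  root=262
After append 92 (leaves=[52, 18, 17, 52, 92]):
  L0: [52, 18, 17, 52, 92]
  L1: h(52,18)=(52*31+18)%997=633 h(17,52)=(17*31+52)%997=579 h(92,92)=(92*31+92)%997=950 -> [633, 579, 950]
  L2: h(633,579)=(633*31+579)%997=262 h(950,950)=(950*31+950)%997=490 -> [262, 490]
  L3: h(262,490)=(262*31+490)%997=636 -> [636]
  root=636
After append 36 (leaves=[52, 18, 17, 52, 92, 36]):
  L0: [52, 18, 17, 52, 92, 36]
  L1: h(52,18)=(52*31+18)%997=633 h(17,52)=(17*31+52)%997=579 h(92,36)=(92*31+36)%997=894 -> [633, 579, 894]
  L2: h(633,579)=(633*31+579)%997=262 h(894,894)=(894*31+894)%997=692 -> [262, 692]
  L3: h(262,692)=(262*31+692)%997=838 -> [838]
  root=838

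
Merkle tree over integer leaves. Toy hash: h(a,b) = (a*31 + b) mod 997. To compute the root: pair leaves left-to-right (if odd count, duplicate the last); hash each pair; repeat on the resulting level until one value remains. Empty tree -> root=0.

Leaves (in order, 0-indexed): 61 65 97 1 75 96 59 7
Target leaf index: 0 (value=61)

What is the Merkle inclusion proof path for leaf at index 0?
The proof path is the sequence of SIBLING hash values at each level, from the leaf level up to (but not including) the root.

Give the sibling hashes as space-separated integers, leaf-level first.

L0 (leaves): [61, 65, 97, 1, 75, 96, 59, 7], target index=0
L1: h(61,65)=(61*31+65)%997=959 [pair 0] h(97,1)=(97*31+1)%997=17 [pair 1] h(75,96)=(75*31+96)%997=427 [pair 2] h(59,7)=(59*31+7)%997=839 [pair 3] -> [959, 17, 427, 839]
  Sibling for proof at L0: 65
L2: h(959,17)=(959*31+17)%997=833 [pair 0] h(427,839)=(427*31+839)%997=118 [pair 1] -> [833, 118]
  Sibling for proof at L1: 17
L3: h(833,118)=(833*31+118)%997=19 [pair 0] -> [19]
  Sibling for proof at L2: 118
Root: 19
Proof path (sibling hashes from leaf to root): [65, 17, 118]

Answer: 65 17 118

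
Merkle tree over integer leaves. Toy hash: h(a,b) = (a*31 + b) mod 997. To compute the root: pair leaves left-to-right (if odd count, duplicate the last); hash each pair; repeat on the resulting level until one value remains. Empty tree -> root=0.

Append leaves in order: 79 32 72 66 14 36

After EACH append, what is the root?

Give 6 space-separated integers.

Answer: 79 487 452 446 246 950

Derivation:
After append 79 (leaves=[79]):
  L0: [79]
  root=79
After append 32 (leaves=[79, 32]):
  L0: [79, 32]
  L1: h(79,32)=(79*31+32)%997=487 -> [487]
  root=487
After append 72 (leaves=[79, 32, 72]):
  L0: [79, 32, 72]
  L1: h(79,32)=(79*31+32)%997=487 h(72,72)=(72*31+72)%997=310 -> [487, 310]
  L2: h(487,310)=(487*31+310)%997=452 -> [452]
  root=452
After append 66 (leaves=[79, 32, 72, 66]):
  L0: [79, 32, 72, 66]
  L1: h(79,32)=(79*31+32)%997=487 h(72,66)=(72*31+66)%997=304 -> [487, 304]
  L2: h(487,304)=(487*31+304)%997=446 -> [446]
  root=446
After append 14 (leaves=[79, 32, 72, 66, 14]):
  L0: [79, 32, 72, 66, 14]
  L1: h(79,32)=(79*31+32)%997=487 h(72,66)=(72*31+66)%997=304 h(14,14)=(14*31+14)%997=448 -> [487, 304, 448]
  L2: h(487,304)=(487*31+304)%997=446 h(448,448)=(448*31+448)%997=378 -> [446, 378]
  L3: h(446,378)=(446*31+378)%997=246 -> [246]
  root=246
After append 36 (leaves=[79, 32, 72, 66, 14, 36]):
  L0: [79, 32, 72, 66, 14, 36]
  L1: h(79,32)=(79*31+32)%997=487 h(72,66)=(72*31+66)%997=304 h(14,36)=(14*31+36)%997=470 -> [487, 304, 470]
  L2: h(487,304)=(487*31+304)%997=446 h(470,470)=(470*31+470)%997=85 -> [446, 85]
  L3: h(446,85)=(446*31+85)%997=950 -> [950]
  root=950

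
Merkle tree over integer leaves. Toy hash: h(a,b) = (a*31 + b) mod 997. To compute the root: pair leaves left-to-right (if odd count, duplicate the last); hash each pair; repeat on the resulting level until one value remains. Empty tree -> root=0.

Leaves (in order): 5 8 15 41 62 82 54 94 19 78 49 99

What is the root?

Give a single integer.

Answer: 471

Derivation:
L0: [5, 8, 15, 41, 62, 82, 54, 94, 19, 78, 49, 99]
L1: h(5,8)=(5*31+8)%997=163 h(15,41)=(15*31+41)%997=506 h(62,82)=(62*31+82)%997=10 h(54,94)=(54*31+94)%997=771 h(19,78)=(19*31+78)%997=667 h(49,99)=(49*31+99)%997=621 -> [163, 506, 10, 771, 667, 621]
L2: h(163,506)=(163*31+506)%997=574 h(10,771)=(10*31+771)%997=84 h(667,621)=(667*31+621)%997=361 -> [574, 84, 361]
L3: h(574,84)=(574*31+84)%997=929 h(361,361)=(361*31+361)%997=585 -> [929, 585]
L4: h(929,585)=(929*31+585)%997=471 -> [471]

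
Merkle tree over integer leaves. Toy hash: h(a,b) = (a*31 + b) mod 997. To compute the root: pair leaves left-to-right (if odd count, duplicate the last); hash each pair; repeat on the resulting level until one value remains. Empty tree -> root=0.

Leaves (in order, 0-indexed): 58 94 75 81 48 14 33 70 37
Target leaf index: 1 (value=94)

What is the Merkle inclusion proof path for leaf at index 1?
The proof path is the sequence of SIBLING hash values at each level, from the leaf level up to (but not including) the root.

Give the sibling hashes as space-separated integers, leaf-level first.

L0 (leaves): [58, 94, 75, 81, 48, 14, 33, 70, 37], target index=1
L1: h(58,94)=(58*31+94)%997=895 [pair 0] h(75,81)=(75*31+81)%997=412 [pair 1] h(48,14)=(48*31+14)%997=505 [pair 2] h(33,70)=(33*31+70)%997=96 [pair 3] h(37,37)=(37*31+37)%997=187 [pair 4] -> [895, 412, 505, 96, 187]
  Sibling for proof at L0: 58
L2: h(895,412)=(895*31+412)%997=241 [pair 0] h(505,96)=(505*31+96)%997=796 [pair 1] h(187,187)=(187*31+187)%997=2 [pair 2] -> [241, 796, 2]
  Sibling for proof at L1: 412
L3: h(241,796)=(241*31+796)%997=291 [pair 0] h(2,2)=(2*31+2)%997=64 [pair 1] -> [291, 64]
  Sibling for proof at L2: 796
L4: h(291,64)=(291*31+64)%997=112 [pair 0] -> [112]
  Sibling for proof at L3: 64
Root: 112
Proof path (sibling hashes from leaf to root): [58, 412, 796, 64]

Answer: 58 412 796 64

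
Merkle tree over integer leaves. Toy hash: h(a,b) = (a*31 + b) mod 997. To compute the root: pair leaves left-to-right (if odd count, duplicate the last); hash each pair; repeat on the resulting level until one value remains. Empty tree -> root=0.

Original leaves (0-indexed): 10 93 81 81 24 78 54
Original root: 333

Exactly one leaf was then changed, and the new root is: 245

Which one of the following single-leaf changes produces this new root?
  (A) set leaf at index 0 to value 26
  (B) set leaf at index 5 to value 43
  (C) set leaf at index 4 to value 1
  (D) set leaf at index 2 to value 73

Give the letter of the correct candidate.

Answer: B

Derivation:
Original leaves: [10, 93, 81, 81, 24, 78, 54]
Target new root: 245
Try each candidate change and compute the resulting root:
Candidate A: set leaf[0] = 26 -> leaves = [26, 93, 81, 81, 24, 78, 54]
  L0: [26, 93, 81, 81, 24, 78, 54]
  L1: h(26,93)=(26*31+93)%997=899 h(81,81)=(81*31+81)%997=598 h(24,78)=(24*31+78)%997=822 h(54,54)=(54*31+54)%997=731 -> [899, 598, 822, 731]
  L2: h(899,598)=(899*31+598)%997=551 h(822,731)=(822*31+731)%997=291 -> [551, 291]
  L3: h(551,291)=(551*31+291)%997=423 -> [423]
  root = 423 != target 245
Candidate B: set leaf[5] = 43 -> leaves = [10, 93, 81, 81, 24, 43, 54]
  L0: [10, 93, 81, 81, 24, 43, 54]
  L1: h(10,93)=(10*31+93)%997=403 h(81,81)=(81*31+81)%997=598 h(24,43)=(24*31+43)%997=787 h(54,54)=(54*31+54)%997=731 -> [403, 598, 787, 731]
  L2: h(403,598)=(403*31+598)%997=130 h(787,731)=(787*31+731)%997=203 -> [130, 203]
  L3: h(130,203)=(130*31+203)%997=245 -> [245]
  root = 245 == target 245  ** MATCH **
Candidate C: set leaf[4] = 1 -> leaves = [10, 93, 81, 81, 1, 78, 54]
  L0: [10, 93, 81, 81, 1, 78, 54]
  L1: h(10,93)=(10*31+93)%997=403 h(81,81)=(81*31+81)%997=598 h(1,78)=(1*31+78)%997=109 h(54,54)=(54*31+54)%997=731 -> [403, 598, 109, 731]
  L2: h(403,598)=(403*31+598)%997=130 h(109,731)=(109*31+731)%997=122 -> [130, 122]
  L3: h(130,122)=(130*31+122)%997=164 -> [164]
  root = 164 != target 245
Candidate D: set leaf[2] = 73 -> leaves = [10, 93, 73, 81, 24, 78, 54]
  L0: [10, 93, 73, 81, 24, 78, 54]
  L1: h(10,93)=(10*31+93)%997=403 h(73,81)=(73*31+81)%997=350 h(24,78)=(24*31+78)%997=822 h(54,54)=(54*31+54)%997=731 -> [403, 350, 822, 731]
  L2: h(403,350)=(403*31+350)%997=879 h(822,731)=(822*31+731)%997=291 -> [879, 291]
  L3: h(879,291)=(879*31+291)%997=621 -> [621]
  root = 621 != target 245
Candidate B produces the target root.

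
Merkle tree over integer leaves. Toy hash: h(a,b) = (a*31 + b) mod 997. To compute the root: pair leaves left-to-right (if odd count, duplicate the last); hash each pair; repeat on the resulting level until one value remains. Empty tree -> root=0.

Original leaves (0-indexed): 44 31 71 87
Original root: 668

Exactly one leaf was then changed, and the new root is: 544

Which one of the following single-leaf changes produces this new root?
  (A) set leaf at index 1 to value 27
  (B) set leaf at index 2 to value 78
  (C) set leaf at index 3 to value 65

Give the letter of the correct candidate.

Answer: A

Derivation:
Original leaves: [44, 31, 71, 87]
Target new root: 544
Try each candidate change and compute the resulting root:
Candidate A: set leaf[1] = 27 -> leaves = [44, 27, 71, 87]
  L0: [44, 27, 71, 87]
  L1: h(44,27)=(44*31+27)%997=394 h(71,87)=(71*31+87)%997=294 -> [394, 294]
  L2: h(394,294)=(394*31+294)%997=544 -> [544]
  root = 544 == target 544  ** MATCH **
Candidate B: set leaf[2] = 78 -> leaves = [44, 31, 78, 87]
  L0: [44, 31, 78, 87]
  L1: h(44,31)=(44*31+31)%997=398 h(78,87)=(78*31+87)%997=511 -> [398, 511]
  L2: h(398,511)=(398*31+511)%997=885 -> [885]
  root = 885 != target 544
Candidate C: set leaf[3] = 65 -> leaves = [44, 31, 71, 65]
  L0: [44, 31, 71, 65]
  L1: h(44,31)=(44*31+31)%997=398 h(71,65)=(71*31+65)%997=272 -> [398, 272]
  L2: h(398,272)=(398*31+272)%997=646 -> [646]
  root = 646 != target 544
Candidate A produces the target root.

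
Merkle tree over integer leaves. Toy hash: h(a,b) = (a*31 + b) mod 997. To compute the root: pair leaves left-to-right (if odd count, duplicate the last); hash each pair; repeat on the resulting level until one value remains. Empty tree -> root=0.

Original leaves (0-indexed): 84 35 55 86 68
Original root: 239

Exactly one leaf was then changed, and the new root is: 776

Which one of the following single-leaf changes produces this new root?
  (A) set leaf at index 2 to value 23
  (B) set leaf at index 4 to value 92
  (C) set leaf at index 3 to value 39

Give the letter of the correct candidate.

Answer: C

Derivation:
Original leaves: [84, 35, 55, 86, 68]
Target new root: 776
Try each candidate change and compute the resulting root:
Candidate A: set leaf[2] = 23 -> leaves = [84, 35, 23, 86, 68]
  L0: [84, 35, 23, 86, 68]
  L1: h(84,35)=(84*31+35)%997=645 h(23,86)=(23*31+86)%997=799 h(68,68)=(68*31+68)%997=182 -> [645, 799, 182]
  L2: h(645,799)=(645*31+799)%997=854 h(182,182)=(182*31+182)%997=839 -> [854, 839]
  L3: h(854,839)=(854*31+839)%997=394 -> [394]
  root = 394 != target 776
Candidate B: set leaf[4] = 92 -> leaves = [84, 35, 55, 86, 92]
  L0: [84, 35, 55, 86, 92]
  L1: h(84,35)=(84*31+35)%997=645 h(55,86)=(55*31+86)%997=794 h(92,92)=(92*31+92)%997=950 -> [645, 794, 950]
  L2: h(645,794)=(645*31+794)%997=849 h(950,950)=(950*31+950)%997=490 -> [849, 490]
  L3: h(849,490)=(849*31+490)%997=887 -> [887]
  root = 887 != target 776
Candidate C: set leaf[3] = 39 -> leaves = [84, 35, 55, 39, 68]
  L0: [84, 35, 55, 39, 68]
  L1: h(84,35)=(84*31+35)%997=645 h(55,39)=(55*31+39)%997=747 h(68,68)=(68*31+68)%997=182 -> [645, 747, 182]
  L2: h(645,747)=(645*31+747)%997=802 h(182,182)=(182*31+182)%997=839 -> [802, 839]
  L3: h(802,839)=(802*31+839)%997=776 -> [776]
  root = 776 == target 776  ** MATCH **
Candidate C produces the target root.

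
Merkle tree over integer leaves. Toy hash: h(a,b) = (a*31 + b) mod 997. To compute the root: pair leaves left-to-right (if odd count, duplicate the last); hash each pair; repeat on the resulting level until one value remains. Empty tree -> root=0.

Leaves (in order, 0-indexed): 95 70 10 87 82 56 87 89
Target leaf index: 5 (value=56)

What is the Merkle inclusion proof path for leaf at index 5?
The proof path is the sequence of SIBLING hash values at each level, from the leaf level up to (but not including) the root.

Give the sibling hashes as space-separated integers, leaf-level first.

Answer: 82 792 144

Derivation:
L0 (leaves): [95, 70, 10, 87, 82, 56, 87, 89], target index=5
L1: h(95,70)=(95*31+70)%997=24 [pair 0] h(10,87)=(10*31+87)%997=397 [pair 1] h(82,56)=(82*31+56)%997=604 [pair 2] h(87,89)=(87*31+89)%997=792 [pair 3] -> [24, 397, 604, 792]
  Sibling for proof at L0: 82
L2: h(24,397)=(24*31+397)%997=144 [pair 0] h(604,792)=(604*31+792)%997=573 [pair 1] -> [144, 573]
  Sibling for proof at L1: 792
L3: h(144,573)=(144*31+573)%997=52 [pair 0] -> [52]
  Sibling for proof at L2: 144
Root: 52
Proof path (sibling hashes from leaf to root): [82, 792, 144]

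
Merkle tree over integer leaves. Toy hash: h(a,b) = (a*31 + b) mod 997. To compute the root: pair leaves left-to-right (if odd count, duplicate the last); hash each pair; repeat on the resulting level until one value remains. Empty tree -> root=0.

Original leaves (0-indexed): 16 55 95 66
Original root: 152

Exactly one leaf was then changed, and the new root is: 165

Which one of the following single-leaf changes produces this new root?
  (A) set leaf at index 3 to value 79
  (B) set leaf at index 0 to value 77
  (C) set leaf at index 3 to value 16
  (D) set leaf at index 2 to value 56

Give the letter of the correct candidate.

Answer: A

Derivation:
Original leaves: [16, 55, 95, 66]
Target new root: 165
Try each candidate change and compute the resulting root:
Candidate A: set leaf[3] = 79 -> leaves = [16, 55, 95, 79]
  L0: [16, 55, 95, 79]
  L1: h(16,55)=(16*31+55)%997=551 h(95,79)=(95*31+79)%997=33 -> [551, 33]
  L2: h(551,33)=(551*31+33)%997=165 -> [165]
  root = 165 == target 165  ** MATCH **
Candidate B: set leaf[0] = 77 -> leaves = [77, 55, 95, 66]
  L0: [77, 55, 95, 66]
  L1: h(77,55)=(77*31+55)%997=448 h(95,66)=(95*31+66)%997=20 -> [448, 20]
  L2: h(448,20)=(448*31+20)%997=947 -> [947]
  root = 947 != target 165
Candidate C: set leaf[3] = 16 -> leaves = [16, 55, 95, 16]
  L0: [16, 55, 95, 16]
  L1: h(16,55)=(16*31+55)%997=551 h(95,16)=(95*31+16)%997=967 -> [551, 967]
  L2: h(551,967)=(551*31+967)%997=102 -> [102]
  root = 102 != target 165
Candidate D: set leaf[2] = 56 -> leaves = [16, 55, 56, 66]
  L0: [16, 55, 56, 66]
  L1: h(16,55)=(16*31+55)%997=551 h(56,66)=(56*31+66)%997=805 -> [551, 805]
  L2: h(551,805)=(551*31+805)%997=937 -> [937]
  root = 937 != target 165
Candidate A produces the target root.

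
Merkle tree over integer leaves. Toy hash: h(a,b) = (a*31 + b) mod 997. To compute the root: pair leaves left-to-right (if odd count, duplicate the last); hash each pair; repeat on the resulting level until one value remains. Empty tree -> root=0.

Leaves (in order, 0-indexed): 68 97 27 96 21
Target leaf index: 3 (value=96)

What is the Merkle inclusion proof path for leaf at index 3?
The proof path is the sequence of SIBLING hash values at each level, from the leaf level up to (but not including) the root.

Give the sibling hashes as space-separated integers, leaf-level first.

Answer: 27 211 567

Derivation:
L0 (leaves): [68, 97, 27, 96, 21], target index=3
L1: h(68,97)=(68*31+97)%997=211 [pair 0] h(27,96)=(27*31+96)%997=933 [pair 1] h(21,21)=(21*31+21)%997=672 [pair 2] -> [211, 933, 672]
  Sibling for proof at L0: 27
L2: h(211,933)=(211*31+933)%997=495 [pair 0] h(672,672)=(672*31+672)%997=567 [pair 1] -> [495, 567]
  Sibling for proof at L1: 211
L3: h(495,567)=(495*31+567)%997=957 [pair 0] -> [957]
  Sibling for proof at L2: 567
Root: 957
Proof path (sibling hashes from leaf to root): [27, 211, 567]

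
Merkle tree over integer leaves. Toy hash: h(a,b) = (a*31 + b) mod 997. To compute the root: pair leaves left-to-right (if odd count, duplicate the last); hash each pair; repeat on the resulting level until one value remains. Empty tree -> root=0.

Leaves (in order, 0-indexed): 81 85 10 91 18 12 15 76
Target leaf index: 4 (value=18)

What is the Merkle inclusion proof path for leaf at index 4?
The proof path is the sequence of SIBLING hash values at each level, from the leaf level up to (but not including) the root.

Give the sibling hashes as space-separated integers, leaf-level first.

L0 (leaves): [81, 85, 10, 91, 18, 12, 15, 76], target index=4
L1: h(81,85)=(81*31+85)%997=602 [pair 0] h(10,91)=(10*31+91)%997=401 [pair 1] h(18,12)=(18*31+12)%997=570 [pair 2] h(15,76)=(15*31+76)%997=541 [pair 3] -> [602, 401, 570, 541]
  Sibling for proof at L0: 12
L2: h(602,401)=(602*31+401)%997=120 [pair 0] h(570,541)=(570*31+541)%997=265 [pair 1] -> [120, 265]
  Sibling for proof at L1: 541
L3: h(120,265)=(120*31+265)%997=994 [pair 0] -> [994]
  Sibling for proof at L2: 120
Root: 994
Proof path (sibling hashes from leaf to root): [12, 541, 120]

Answer: 12 541 120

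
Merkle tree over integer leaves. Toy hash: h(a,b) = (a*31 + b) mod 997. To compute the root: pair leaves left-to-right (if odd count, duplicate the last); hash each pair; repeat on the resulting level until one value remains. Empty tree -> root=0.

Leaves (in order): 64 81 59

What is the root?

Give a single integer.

Answer: 101

Derivation:
L0: [64, 81, 59]
L1: h(64,81)=(64*31+81)%997=71 h(59,59)=(59*31+59)%997=891 -> [71, 891]
L2: h(71,891)=(71*31+891)%997=101 -> [101]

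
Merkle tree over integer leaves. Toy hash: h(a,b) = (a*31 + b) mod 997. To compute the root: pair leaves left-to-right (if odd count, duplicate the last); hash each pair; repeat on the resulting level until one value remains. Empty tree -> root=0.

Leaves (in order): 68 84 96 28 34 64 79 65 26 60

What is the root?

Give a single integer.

L0: [68, 84, 96, 28, 34, 64, 79, 65, 26, 60]
L1: h(68,84)=(68*31+84)%997=198 h(96,28)=(96*31+28)%997=13 h(34,64)=(34*31+64)%997=121 h(79,65)=(79*31+65)%997=520 h(26,60)=(26*31+60)%997=866 -> [198, 13, 121, 520, 866]
L2: h(198,13)=(198*31+13)%997=169 h(121,520)=(121*31+520)%997=283 h(866,866)=(866*31+866)%997=793 -> [169, 283, 793]
L3: h(169,283)=(169*31+283)%997=537 h(793,793)=(793*31+793)%997=451 -> [537, 451]
L4: h(537,451)=(537*31+451)%997=149 -> [149]

Answer: 149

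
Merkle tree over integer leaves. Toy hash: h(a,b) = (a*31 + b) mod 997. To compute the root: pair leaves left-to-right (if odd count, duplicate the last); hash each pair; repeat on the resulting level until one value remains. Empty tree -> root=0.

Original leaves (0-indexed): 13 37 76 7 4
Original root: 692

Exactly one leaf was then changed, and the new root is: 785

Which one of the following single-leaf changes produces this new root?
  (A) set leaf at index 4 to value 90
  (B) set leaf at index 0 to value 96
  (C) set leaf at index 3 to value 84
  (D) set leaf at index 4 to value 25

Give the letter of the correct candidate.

Original leaves: [13, 37, 76, 7, 4]
Target new root: 785
Try each candidate change and compute the resulting root:
Candidate A: set leaf[4] = 90 -> leaves = [13, 37, 76, 7, 90]
  L0: [13, 37, 76, 7, 90]
  L1: h(13,37)=(13*31+37)%997=440 h(76,7)=(76*31+7)%997=369 h(90,90)=(90*31+90)%997=886 -> [440, 369, 886]
  L2: h(440,369)=(440*31+369)%997=51 h(886,886)=(886*31+886)%997=436 -> [51, 436]
  L3: h(51,436)=(51*31+436)%997=23 -> [23]
  root = 23 != target 785
Candidate B: set leaf[0] = 96 -> leaves = [96, 37, 76, 7, 4]
  L0: [96, 37, 76, 7, 4]
  L1: h(96,37)=(96*31+37)%997=22 h(76,7)=(76*31+7)%997=369 h(4,4)=(4*31+4)%997=128 -> [22, 369, 128]
  L2: h(22,369)=(22*31+369)%997=54 h(128,128)=(128*31+128)%997=108 -> [54, 108]
  L3: h(54,108)=(54*31+108)%997=785 -> [785]
  root = 785 == target 785  ** MATCH **
Candidate C: set leaf[3] = 84 -> leaves = [13, 37, 76, 84, 4]
  L0: [13, 37, 76, 84, 4]
  L1: h(13,37)=(13*31+37)%997=440 h(76,84)=(76*31+84)%997=446 h(4,4)=(4*31+4)%997=128 -> [440, 446, 128]
  L2: h(440,446)=(440*31+446)%997=128 h(128,128)=(128*31+128)%997=108 -> [128, 108]
  L3: h(128,108)=(128*31+108)%997=88 -> [88]
  root = 88 != target 785
Candidate D: set leaf[4] = 25 -> leaves = [13, 37, 76, 7, 25]
  L0: [13, 37, 76, 7, 25]
  L1: h(13,37)=(13*31+37)%997=440 h(76,7)=(76*31+7)%997=369 h(25,25)=(25*31+25)%997=800 -> [440, 369, 800]
  L2: h(440,369)=(440*31+369)%997=51 h(800,800)=(800*31+800)%997=675 -> [51, 675]
  L3: h(51,675)=(51*31+675)%997=262 -> [262]
  root = 262 != target 785
Candidate B produces the target root.

Answer: B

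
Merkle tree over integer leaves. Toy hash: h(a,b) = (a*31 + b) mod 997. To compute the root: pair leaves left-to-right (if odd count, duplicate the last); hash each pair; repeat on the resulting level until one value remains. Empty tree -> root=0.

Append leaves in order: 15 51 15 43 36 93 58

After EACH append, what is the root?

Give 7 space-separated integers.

After append 15 (leaves=[15]):
  L0: [15]
  root=15
After append 51 (leaves=[15, 51]):
  L0: [15, 51]
  L1: h(15,51)=(15*31+51)%997=516 -> [516]
  root=516
After append 15 (leaves=[15, 51, 15]):
  L0: [15, 51, 15]
  L1: h(15,51)=(15*31+51)%997=516 h(15,15)=(15*31+15)%997=480 -> [516, 480]
  L2: h(516,480)=(516*31+480)%997=524 -> [524]
  root=524
After append 43 (leaves=[15, 51, 15, 43]):
  L0: [15, 51, 15, 43]
  L1: h(15,51)=(15*31+51)%997=516 h(15,43)=(15*31+43)%997=508 -> [516, 508]
  L2: h(516,508)=(516*31+508)%997=552 -> [552]
  root=552
After append 36 (leaves=[15, 51, 15, 43, 36]):
  L0: [15, 51, 15, 43, 36]
  L1: h(15,51)=(15*31+51)%997=516 h(15,43)=(15*31+43)%997=508 h(36,36)=(36*31+36)%997=155 -> [516, 508, 155]
  L2: h(516,508)=(516*31+508)%997=552 h(155,155)=(155*31+155)%997=972 -> [552, 972]
  L3: h(552,972)=(552*31+972)%997=138 -> [138]
  root=138
After append 93 (leaves=[15, 51, 15, 43, 36, 93]):
  L0: [15, 51, 15, 43, 36, 93]
  L1: h(15,51)=(15*31+51)%997=516 h(15,43)=(15*31+43)%997=508 h(36,93)=(36*31+93)%997=212 -> [516, 508, 212]
  L2: h(516,508)=(516*31+508)%997=552 h(212,212)=(212*31+212)%997=802 -> [552, 802]
  L3: h(552,802)=(552*31+802)%997=965 -> [965]
  root=965
After append 58 (leaves=[15, 51, 15, 43, 36, 93, 58]):
  L0: [15, 51, 15, 43, 36, 93, 58]
  L1: h(15,51)=(15*31+51)%997=516 h(15,43)=(15*31+43)%997=508 h(36,93)=(36*31+93)%997=212 h(58,58)=(58*31+58)%997=859 -> [516, 508, 212, 859]
  L2: h(516,508)=(516*31+508)%997=552 h(212,859)=(212*31+859)%997=452 -> [552, 452]
  L3: h(552,452)=(552*31+452)%997=615 -> [615]
  root=615

Answer: 15 516 524 552 138 965 615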